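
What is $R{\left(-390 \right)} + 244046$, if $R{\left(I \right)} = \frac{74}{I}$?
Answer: $\frac{47588933}{195} \approx 2.4405 \cdot 10^{5}$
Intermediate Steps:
$R{\left(-390 \right)} + 244046 = \frac{74}{-390} + 244046 = 74 \left(- \frac{1}{390}\right) + 244046 = - \frac{37}{195} + 244046 = \frac{47588933}{195}$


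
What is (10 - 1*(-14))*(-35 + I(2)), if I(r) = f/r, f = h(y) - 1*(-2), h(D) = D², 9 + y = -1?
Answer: 384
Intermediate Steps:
y = -10 (y = -9 - 1 = -10)
f = 102 (f = (-10)² - 1*(-2) = 100 + 2 = 102)
I(r) = 102/r
(10 - 1*(-14))*(-35 + I(2)) = (10 - 1*(-14))*(-35 + 102/2) = (10 + 14)*(-35 + 102*(½)) = 24*(-35 + 51) = 24*16 = 384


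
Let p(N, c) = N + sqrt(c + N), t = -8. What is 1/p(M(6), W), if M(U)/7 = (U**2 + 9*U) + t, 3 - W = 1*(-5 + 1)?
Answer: 82/46985 - sqrt(581)/328895 ≈ 0.0016719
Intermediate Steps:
W = 7 (W = 3 - (-5 + 1) = 3 - (-4) = 3 - 1*(-4) = 3 + 4 = 7)
M(U) = -56 + 7*U**2 + 63*U (M(U) = 7*((U**2 + 9*U) - 8) = 7*(-8 + U**2 + 9*U) = -56 + 7*U**2 + 63*U)
p(N, c) = N + sqrt(N + c)
1/p(M(6), W) = 1/((-56 + 7*6**2 + 63*6) + sqrt((-56 + 7*6**2 + 63*6) + 7)) = 1/((-56 + 7*36 + 378) + sqrt((-56 + 7*36 + 378) + 7)) = 1/((-56 + 252 + 378) + sqrt((-56 + 252 + 378) + 7)) = 1/(574 + sqrt(574 + 7)) = 1/(574 + sqrt(581))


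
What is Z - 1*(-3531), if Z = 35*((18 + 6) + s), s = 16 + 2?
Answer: 5001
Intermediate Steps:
s = 18
Z = 1470 (Z = 35*((18 + 6) + 18) = 35*(24 + 18) = 35*42 = 1470)
Z - 1*(-3531) = 1470 - 1*(-3531) = 1470 + 3531 = 5001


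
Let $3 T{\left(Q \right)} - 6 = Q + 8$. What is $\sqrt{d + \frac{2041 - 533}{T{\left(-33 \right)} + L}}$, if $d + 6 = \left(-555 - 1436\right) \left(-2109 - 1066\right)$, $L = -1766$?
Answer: $\frac{\sqrt{1057453149407}}{409} \approx 2514.2$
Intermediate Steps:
$T{\left(Q \right)} = \frac{14}{3} + \frac{Q}{3}$ ($T{\left(Q \right)} = 2 + \frac{Q + 8}{3} = 2 + \frac{8 + Q}{3} = 2 + \left(\frac{8}{3} + \frac{Q}{3}\right) = \frac{14}{3} + \frac{Q}{3}$)
$d = 6321419$ ($d = -6 + \left(-555 - 1436\right) \left(-2109 - 1066\right) = -6 - -6321425 = -6 + 6321425 = 6321419$)
$\sqrt{d + \frac{2041 - 533}{T{\left(-33 \right)} + L}} = \sqrt{6321419 + \frac{2041 - 533}{\left(\frac{14}{3} + \frac{1}{3} \left(-33\right)\right) - 1766}} = \sqrt{6321419 + \frac{1508}{\left(\frac{14}{3} - 11\right) - 1766}} = \sqrt{6321419 + \frac{1508}{- \frac{19}{3} - 1766}} = \sqrt{6321419 + \frac{1508}{- \frac{5317}{3}}} = \sqrt{6321419 + 1508 \left(- \frac{3}{5317}\right)} = \sqrt{6321419 - \frac{348}{409}} = \sqrt{\frac{2585460023}{409}} = \frac{\sqrt{1057453149407}}{409}$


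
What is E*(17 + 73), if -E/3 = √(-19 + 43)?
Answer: -540*√6 ≈ -1322.7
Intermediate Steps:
E = -6*√6 (E = -3*√(-19 + 43) = -6*√6 ≈ -14.697)
E*(17 + 73) = (-6*√6)*(17 + 73) = -6*√6*90 = -540*√6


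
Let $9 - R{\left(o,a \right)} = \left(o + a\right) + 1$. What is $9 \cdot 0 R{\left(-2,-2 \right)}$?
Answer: $0$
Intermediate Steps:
$R{\left(o,a \right)} = 8 - a - o$ ($R{\left(o,a \right)} = 9 - \left(\left(o + a\right) + 1\right) = 9 - \left(\left(a + o\right) + 1\right) = 9 - \left(1 + a + o\right) = 8 - a - o$)
$9 \cdot 0 R{\left(-2,-2 \right)} = 9 \cdot 0 \left(8 - -2 - -2\right) = 0 \left(8 + 2 + 2\right) = 0 \cdot 12 = 0$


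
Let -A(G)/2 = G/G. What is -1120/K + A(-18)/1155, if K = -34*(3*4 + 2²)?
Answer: 40391/19635 ≈ 2.0571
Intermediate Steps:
A(G) = -2 (A(G) = -2*G/G = -2*1 = -2)
K = -544 (K = -34*(12 + 4) = -34*16 = -544)
-1120/K + A(-18)/1155 = -1120/(-544) - 2/1155 = -1120*(-1/544) - 2*1/1155 = 35/17 - 2/1155 = 40391/19635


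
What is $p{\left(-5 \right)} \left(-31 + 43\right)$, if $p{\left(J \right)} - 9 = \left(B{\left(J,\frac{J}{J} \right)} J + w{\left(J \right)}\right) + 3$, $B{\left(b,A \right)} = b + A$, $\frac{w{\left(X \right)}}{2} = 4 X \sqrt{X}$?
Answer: $384 - 480 i \sqrt{5} \approx 384.0 - 1073.3 i$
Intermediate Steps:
$w{\left(X \right)} = 8 X^{\frac{3}{2}}$ ($w{\left(X \right)} = 2 \cdot 4 X \sqrt{X} = 2 \cdot 4 X^{\frac{3}{2}} = 8 X^{\frac{3}{2}}$)
$B{\left(b,A \right)} = A + b$
$p{\left(J \right)} = 12 + 8 J^{\frac{3}{2}} + J \left(1 + J\right)$ ($p{\left(J \right)} = 9 + \left(\left(\left(\frac{J}{J} + J\right) J + 8 J^{\frac{3}{2}}\right) + 3\right) = 9 + \left(\left(\left(1 + J\right) J + 8 J^{\frac{3}{2}}\right) + 3\right) = 9 + \left(\left(J \left(1 + J\right) + 8 J^{\frac{3}{2}}\right) + 3\right) = 9 + \left(\left(8 J^{\frac{3}{2}} + J \left(1 + J\right)\right) + 3\right) = 9 + \left(3 + 8 J^{\frac{3}{2}} + J \left(1 + J\right)\right) = 12 + 8 J^{\frac{3}{2}} + J \left(1 + J\right)$)
$p{\left(-5 \right)} \left(-31 + 43\right) = \left(12 + 8 \left(-5\right)^{\frac{3}{2}} - 5 \left(1 - 5\right)\right) \left(-31 + 43\right) = \left(12 + 8 \left(- 5 i \sqrt{5}\right) - -20\right) 12 = \left(12 - 40 i \sqrt{5} + 20\right) 12 = \left(32 - 40 i \sqrt{5}\right) 12 = 384 - 480 i \sqrt{5}$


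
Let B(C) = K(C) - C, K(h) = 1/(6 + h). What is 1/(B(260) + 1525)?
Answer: 266/336491 ≈ 0.00079051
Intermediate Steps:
B(C) = 1/(6 + C) - C
1/(B(260) + 1525) = 1/((1 - 1*260*(6 + 260))/(6 + 260) + 1525) = 1/((1 - 1*260*266)/266 + 1525) = 1/((1 - 69160)/266 + 1525) = 1/((1/266)*(-69159) + 1525) = 1/(-69159/266 + 1525) = 1/(336491/266) = 266/336491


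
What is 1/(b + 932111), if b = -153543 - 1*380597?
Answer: 1/397971 ≈ 2.5127e-6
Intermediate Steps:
b = -534140 (b = -153543 - 380597 = -534140)
1/(b + 932111) = 1/(-534140 + 932111) = 1/397971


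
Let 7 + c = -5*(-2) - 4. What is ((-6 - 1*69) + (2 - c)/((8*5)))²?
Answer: 8982009/1600 ≈ 5613.8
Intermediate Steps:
c = -1 (c = -7 + (-5*(-2) - 4) = -7 + (10 - 4) = -7 + 6 = -1)
((-6 - 1*69) + (2 - c)/((8*5)))² = ((-6 - 1*69) + (2 - 1*(-1))/((8*5)))² = ((-6 - 69) + (2 + 1)/40)² = (-75 + 3*(1/40))² = (-75 + 3/40)² = (-2997/40)² = 8982009/1600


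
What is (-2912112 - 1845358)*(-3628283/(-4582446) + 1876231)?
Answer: -20451723339405744115/2291223 ≈ -8.9261e+12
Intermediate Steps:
(-2912112 - 1845358)*(-3628283/(-4582446) + 1876231) = -4757470*(-3628283*(-1/4582446) + 1876231) = -4757470*(3628283/4582446 + 1876231) = -4757470*8597730869309/4582446 = -20451723339405744115/2291223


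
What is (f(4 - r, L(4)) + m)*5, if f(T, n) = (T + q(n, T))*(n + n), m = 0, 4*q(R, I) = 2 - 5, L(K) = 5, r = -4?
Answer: 725/2 ≈ 362.50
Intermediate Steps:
q(R, I) = -¾ (q(R, I) = (2 - 5)/4 = (¼)*(-3) = -¾)
f(T, n) = 2*n*(-¾ + T) (f(T, n) = (T - ¾)*(n + n) = (-¾ + T)*(2*n) = 2*n*(-¾ + T))
(f(4 - r, L(4)) + m)*5 = ((½)*5*(-3 + 4*(4 - 1*(-4))) + 0)*5 = ((½)*5*(-3 + 4*(4 + 4)) + 0)*5 = ((½)*5*(-3 + 4*8) + 0)*5 = ((½)*5*(-3 + 32) + 0)*5 = ((½)*5*29 + 0)*5 = (145/2 + 0)*5 = (145/2)*5 = 725/2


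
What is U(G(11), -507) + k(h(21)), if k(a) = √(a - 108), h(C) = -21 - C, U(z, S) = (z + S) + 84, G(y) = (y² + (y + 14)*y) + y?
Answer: -16 + 5*I*√6 ≈ -16.0 + 12.247*I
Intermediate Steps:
G(y) = y + y² + y*(14 + y) (G(y) = (y² + (14 + y)*y) + y = (y² + y*(14 + y)) + y = y + y² + y*(14 + y))
U(z, S) = 84 + S + z (U(z, S) = (S + z) + 84 = 84 + S + z)
k(a) = √(-108 + a)
U(G(11), -507) + k(h(21)) = (84 - 507 + 11*(15 + 2*11)) + √(-108 + (-21 - 1*21)) = (84 - 507 + 11*(15 + 22)) + √(-108 + (-21 - 21)) = (84 - 507 + 11*37) + √(-108 - 42) = (84 - 507 + 407) + √(-150) = -16 + 5*I*√6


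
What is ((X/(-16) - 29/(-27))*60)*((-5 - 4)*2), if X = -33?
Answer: -6775/2 ≈ -3387.5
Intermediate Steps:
((X/(-16) - 29/(-27))*60)*((-5 - 4)*2) = ((-33/(-16) - 29/(-27))*60)*((-5 - 4)*2) = ((-33*(-1/16) - 29*(-1/27))*60)*(-9*2) = ((33/16 + 29/27)*60)*(-18) = ((1355/432)*60)*(-18) = (6775/36)*(-18) = -6775/2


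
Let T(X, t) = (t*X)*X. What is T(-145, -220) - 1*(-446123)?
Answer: -4179377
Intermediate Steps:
T(X, t) = t*X**2 (T(X, t) = (X*t)*X = t*X**2)
T(-145, -220) - 1*(-446123) = -220*(-145)**2 - 1*(-446123) = -220*21025 + 446123 = -4625500 + 446123 = -4179377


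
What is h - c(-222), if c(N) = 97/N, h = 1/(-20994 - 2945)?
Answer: 62753/143634 ≈ 0.43690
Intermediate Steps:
h = -1/23939 (h = 1/(-23939) = -1/23939 ≈ -4.1773e-5)
h - c(-222) = -1/23939 - 97/(-222) = -1/23939 - 97*(-1)/222 = -1/23939 - 1*(-97/222) = -1/23939 + 97/222 = 62753/143634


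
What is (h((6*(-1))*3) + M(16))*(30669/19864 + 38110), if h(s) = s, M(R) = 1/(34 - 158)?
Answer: -1690487534197/2463136 ≈ -6.8632e+5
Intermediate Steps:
M(R) = -1/124 (M(R) = 1/(-124) = -1/124)
(h((6*(-1))*3) + M(16))*(30669/19864 + 38110) = ((6*(-1))*3 - 1/124)*(30669/19864 + 38110) = (-6*3 - 1/124)*(30669*(1/19864) + 38110) = (-18 - 1/124)*(30669/19864 + 38110) = -2233/124*757047709/19864 = -1690487534197/2463136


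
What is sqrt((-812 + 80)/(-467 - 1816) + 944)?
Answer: 2*sqrt(136718977)/761 ≈ 30.730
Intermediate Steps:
sqrt((-812 + 80)/(-467 - 1816) + 944) = sqrt(-732/(-2283) + 944) = sqrt(-732*(-1/2283) + 944) = sqrt(244/761 + 944) = sqrt(718628/761) = 2*sqrt(136718977)/761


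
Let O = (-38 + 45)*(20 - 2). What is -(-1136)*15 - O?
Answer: 16914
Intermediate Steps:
O = 126 (O = 7*18 = 126)
-(-1136)*15 - O = -(-1136)*15 - 1*126 = -142*(-120) - 126 = 17040 - 126 = 16914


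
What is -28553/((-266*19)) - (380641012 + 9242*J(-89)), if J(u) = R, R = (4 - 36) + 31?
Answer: -274816133861/722 ≈ -3.8063e+8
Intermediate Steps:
R = -1 (R = -32 + 31 = -1)
J(u) = -1
-28553/((-266*19)) - (380641012 + 9242*J(-89)) = -28553/((-266*19)) - 9242/(1/(-1 + 41186)) = -28553/(-5054) - 9242/(1/41185) = -28553*(-1/5054) - 9242/1/41185 = 4079/722 - 9242*41185 = 4079/722 - 380631770 = -274816133861/722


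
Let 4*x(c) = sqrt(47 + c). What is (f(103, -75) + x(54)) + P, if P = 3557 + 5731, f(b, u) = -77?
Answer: 9211 + sqrt(101)/4 ≈ 9213.5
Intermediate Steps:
P = 9288
x(c) = sqrt(47 + c)/4
(f(103, -75) + x(54)) + P = (-77 + sqrt(47 + 54)/4) + 9288 = (-77 + sqrt(101)/4) + 9288 = 9211 + sqrt(101)/4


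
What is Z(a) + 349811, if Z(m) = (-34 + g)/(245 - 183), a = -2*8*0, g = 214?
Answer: 10844231/31 ≈ 3.4981e+5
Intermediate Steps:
a = 0 (a = -16*0 = 0)
Z(m) = 90/31 (Z(m) = (-34 + 214)/(245 - 183) = 180/62 = 180*(1/62) = 90/31)
Z(a) + 349811 = 90/31 + 349811 = 10844231/31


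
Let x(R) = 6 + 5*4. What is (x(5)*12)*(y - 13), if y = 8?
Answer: -1560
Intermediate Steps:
x(R) = 26 (x(R) = 6 + 20 = 26)
(x(5)*12)*(y - 13) = (26*12)*(8 - 13) = 312*(-5) = -1560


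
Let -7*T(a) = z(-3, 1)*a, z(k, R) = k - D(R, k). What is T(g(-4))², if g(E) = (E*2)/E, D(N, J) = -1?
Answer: 16/49 ≈ 0.32653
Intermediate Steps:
g(E) = 2 (g(E) = (2*E)/E = 2)
z(k, R) = 1 + k (z(k, R) = k - 1*(-1) = k + 1 = 1 + k)
T(a) = 2*a/7 (T(a) = -(1 - 3)*a/7 = -(-2)*a/7 = 2*a/7)
T(g(-4))² = ((2/7)*2)² = (4/7)² = 16/49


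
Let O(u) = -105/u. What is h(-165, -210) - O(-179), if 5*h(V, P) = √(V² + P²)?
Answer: -105/179 + 3*√317 ≈ 52.827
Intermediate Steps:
h(V, P) = √(P² + V²)/5 (h(V, P) = √(V² + P²)/5 = √(P² + V²)/5)
h(-165, -210) - O(-179) = √((-210)² + (-165)²)/5 - (-105)/(-179) = √(44100 + 27225)/5 - (-105)*(-1)/179 = √71325/5 - 1*105/179 = (15*√317)/5 - 105/179 = 3*√317 - 105/179 = -105/179 + 3*√317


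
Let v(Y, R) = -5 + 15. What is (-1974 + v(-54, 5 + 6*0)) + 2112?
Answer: 148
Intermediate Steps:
v(Y, R) = 10
(-1974 + v(-54, 5 + 6*0)) + 2112 = (-1974 + 10) + 2112 = -1964 + 2112 = 148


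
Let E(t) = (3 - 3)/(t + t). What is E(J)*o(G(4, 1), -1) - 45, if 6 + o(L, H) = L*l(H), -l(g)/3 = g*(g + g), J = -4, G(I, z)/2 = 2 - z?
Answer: -45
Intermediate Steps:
G(I, z) = 4 - 2*z (G(I, z) = 2*(2 - z) = 4 - 2*z)
l(g) = -6*g² (l(g) = -3*g*(g + g) = -3*g*2*g = -6*g²)
E(t) = 0 (E(t) = 0/((2*t)) = 0*(1/(2*t)) = 0)
o(L, H) = -6 - 6*L*H² (o(L, H) = -6 + L*(-6*H²) = -6 - 6*L*H²)
E(J)*o(G(4, 1), -1) - 45 = 0*(-6 - 6*(4 - 2*1)*(-1)²) - 45 = 0*(-6 - 6*(4 - 2)*1) - 45 = 0*(-6 - 6*2*1) - 45 = 0*(-6 - 12) - 45 = 0*(-18) - 45 = 0 - 45 = -45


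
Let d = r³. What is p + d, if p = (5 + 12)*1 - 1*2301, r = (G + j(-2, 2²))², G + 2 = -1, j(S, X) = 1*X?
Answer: -2283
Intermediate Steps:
j(S, X) = X
G = -3 (G = -2 - 1 = -3)
r = 1 (r = (-3 + 2²)² = (-3 + 4)² = 1² = 1)
d = 1 (d = 1³ = 1)
p = -2284 (p = 17*1 - 2301 = 17 - 2301 = -2284)
p + d = -2284 + 1 = -2283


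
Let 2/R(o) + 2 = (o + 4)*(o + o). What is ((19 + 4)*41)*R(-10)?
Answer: 943/59 ≈ 15.983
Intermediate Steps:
R(o) = 2/(-2 + 2*o*(4 + o)) (R(o) = 2/(-2 + (o + 4)*(o + o)) = 2/(-2 + (4 + o)*(2*o)) = 2/(-2 + 2*o*(4 + o)))
((19 + 4)*41)*R(-10) = ((19 + 4)*41)/(-1 + (-10)² + 4*(-10)) = (23*41)/(-1 + 100 - 40) = 943/59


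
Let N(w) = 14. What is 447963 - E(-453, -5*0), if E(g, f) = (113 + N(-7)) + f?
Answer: 447836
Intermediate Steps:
E(g, f) = 127 + f (E(g, f) = (113 + 14) + f = 127 + f)
447963 - E(-453, -5*0) = 447963 - (127 - 5*0) = 447963 - (127 + 0) = 447963 - 1*127 = 447963 - 127 = 447836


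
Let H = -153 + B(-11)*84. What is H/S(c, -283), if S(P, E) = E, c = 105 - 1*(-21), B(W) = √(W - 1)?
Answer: 153/283 - 168*I*√3/283 ≈ 0.54064 - 1.0282*I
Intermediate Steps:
B(W) = √(-1 + W)
c = 126 (c = 105 + 21 = 126)
H = -153 + 168*I*√3 (H = -153 + √(-1 - 11)*84 = -153 + √(-12)*84 = -153 + (2*I*√3)*84 = -153 + 168*I*√3 ≈ -153.0 + 290.98*I)
H/S(c, -283) = (-153 + 168*I*√3)/(-283) = (-153 + 168*I*√3)*(-1/283) = 153/283 - 168*I*√3/283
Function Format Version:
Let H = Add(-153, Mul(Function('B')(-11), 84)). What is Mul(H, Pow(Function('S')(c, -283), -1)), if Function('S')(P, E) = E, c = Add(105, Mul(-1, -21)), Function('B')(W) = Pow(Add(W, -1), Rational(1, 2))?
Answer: Add(Rational(153, 283), Mul(Rational(-168, 283), I, Pow(3, Rational(1, 2)))) ≈ Add(0.54064, Mul(-1.0282, I))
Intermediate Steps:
Function('B')(W) = Pow(Add(-1, W), Rational(1, 2))
c = 126 (c = Add(105, 21) = 126)
H = Add(-153, Mul(168, I, Pow(3, Rational(1, 2)))) (H = Add(-153, Mul(Pow(Add(-1, -11), Rational(1, 2)), 84)) = Add(-153, Mul(Pow(-12, Rational(1, 2)), 84)) = Add(-153, Mul(Mul(2, I, Pow(3, Rational(1, 2))), 84)) = Add(-153, Mul(168, I, Pow(3, Rational(1, 2)))) ≈ Add(-153.00, Mul(290.98, I)))
Mul(H, Pow(Function('S')(c, -283), -1)) = Mul(Add(-153, Mul(168, I, Pow(3, Rational(1, 2)))), Pow(-283, -1)) = Mul(Add(-153, Mul(168, I, Pow(3, Rational(1, 2)))), Rational(-1, 283)) = Add(Rational(153, 283), Mul(Rational(-168, 283), I, Pow(3, Rational(1, 2))))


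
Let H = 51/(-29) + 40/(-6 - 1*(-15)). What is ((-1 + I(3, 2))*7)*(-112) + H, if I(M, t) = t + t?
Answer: -613171/261 ≈ -2349.3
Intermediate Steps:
I(M, t) = 2*t
H = 701/261 (H = 51*(-1/29) + 40/(-6 + 15) = -51/29 + 40/9 = 701/261 ≈ 2.6858)
((-1 + I(3, 2))*7)*(-112) + H = ((-1 + 2*2)*7)*(-112) + 701/261 = ((-1 + 4)*7)*(-112) + 701/261 = (3*7)*(-112) + 701/261 = 21*(-112) + 701/261 = -2352 + 701/261 = -613171/261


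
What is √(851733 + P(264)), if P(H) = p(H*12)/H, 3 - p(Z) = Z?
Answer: √1648931878/44 ≈ 922.89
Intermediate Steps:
p(Z) = 3 - Z
P(H) = (3 - 12*H)/H (P(H) = (3 - H*12)/H = (3 - 12*H)/H)
√(851733 + P(264)) = √(851733 + (-12 + 3/264)) = √(851733 + (-12 + 3*(1/264))) = √(851733 + (-12 + 1/88)) = √(851733 - 1055/88) = √(74951449/88) = √1648931878/44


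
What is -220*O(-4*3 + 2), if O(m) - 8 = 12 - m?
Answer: -6600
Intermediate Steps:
O(m) = 20 - m (O(m) = 8 + (12 - m) = 20 - m)
-220*O(-4*3 + 2) = -220*(20 - (-4*3 + 2)) = -220*(20 - (-12 + 2)) = -220*(20 - 1*(-10)) = -220*(20 + 10) = -220*30 = -6600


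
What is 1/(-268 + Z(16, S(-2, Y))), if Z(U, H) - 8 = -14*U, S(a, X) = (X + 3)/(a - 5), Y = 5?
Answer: -1/484 ≈ -0.0020661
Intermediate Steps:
S(a, X) = (3 + X)/(-5 + a)
Z(U, H) = 8 - 14*U
1/(-268 + Z(16, S(-2, Y))) = 1/(-268 + (8 - 14*16)) = 1/(-268 + (8 - 224)) = 1/(-268 - 216) = 1/(-484) = -1/484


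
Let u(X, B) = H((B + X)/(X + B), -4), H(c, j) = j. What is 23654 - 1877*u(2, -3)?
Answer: 31162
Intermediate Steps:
u(X, B) = -4
23654 - 1877*u(2, -3) = 23654 - 1877*(-4) = 23654 + 7508 = 31162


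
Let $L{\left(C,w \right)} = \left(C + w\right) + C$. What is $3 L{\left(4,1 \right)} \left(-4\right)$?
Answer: $-108$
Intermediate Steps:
$L{\left(C,w \right)} = w + 2 C$
$3 L{\left(4,1 \right)} \left(-4\right) = 3 \left(1 + 2 \cdot 4\right) \left(-4\right) = 3 \left(1 + 8\right) \left(-4\right) = 3 \cdot 9 \left(-4\right) = 27 \left(-4\right) = -108$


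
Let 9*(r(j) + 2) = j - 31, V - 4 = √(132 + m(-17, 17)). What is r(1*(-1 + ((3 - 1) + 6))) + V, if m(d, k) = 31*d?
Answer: -⅔ + I*√395 ≈ -0.66667 + 19.875*I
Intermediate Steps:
V = 4 + I*√395 (V = 4 + √(132 + 31*(-17)) = 4 + √(132 - 527) = 4 + √(-395) = 4 + I*√395 ≈ 4.0 + 19.875*I)
r(j) = -49/9 + j/9 (r(j) = -2 + (j - 31)/9 = -2 + (-31 + j)/9 = -2 + (-31/9 + j/9) = -49/9 + j/9)
r(1*(-1 + ((3 - 1) + 6))) + V = (-49/9 + (1*(-1 + ((3 - 1) + 6)))/9) + (4 + I*√395) = (-49/9 + (1*(-1 + (2 + 6)))/9) + (4 + I*√395) = (-49/9 + (1*(-1 + 8))/9) + (4 + I*√395) = (-49/9 + (1*7)/9) + (4 + I*√395) = (-49/9 + (⅑)*7) + (4 + I*√395) = (-49/9 + 7/9) + (4 + I*√395) = -14/3 + (4 + I*√395) = -⅔ + I*√395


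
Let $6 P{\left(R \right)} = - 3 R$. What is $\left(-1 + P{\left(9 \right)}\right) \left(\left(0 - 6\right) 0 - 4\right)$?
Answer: $22$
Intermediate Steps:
$P{\left(R \right)} = - \frac{R}{2}$ ($P{\left(R \right)} = \frac{\left(-3\right) R}{6} = - \frac{R}{2}$)
$\left(-1 + P{\left(9 \right)}\right) \left(\left(0 - 6\right) 0 - 4\right) = \left(-1 - \frac{9}{2}\right) \left(\left(0 - 6\right) 0 - 4\right) = - \frac{11 \left(\left(-6\right) 0 - 4\right)}{2} = - \frac{11 \left(0 - 4\right)}{2} = \left(- \frac{11}{2}\right) \left(-4\right) = 22$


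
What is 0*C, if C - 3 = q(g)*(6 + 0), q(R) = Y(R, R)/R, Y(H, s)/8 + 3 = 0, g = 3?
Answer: 0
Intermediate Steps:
Y(H, s) = -24 (Y(H, s) = -24 + 8*0 = -24 + 0 = -24)
q(R) = -24/R
C = -45 (C = 3 + (-24/3)*(6 + 0) = 3 - 24*⅓*6 = 3 - 8*6 = 3 - 48 = -45)
0*C = 0*(-45) = 0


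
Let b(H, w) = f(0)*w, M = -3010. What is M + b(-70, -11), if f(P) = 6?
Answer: -3076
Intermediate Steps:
b(H, w) = 6*w
M + b(-70, -11) = -3010 + 6*(-11) = -3010 - 66 = -3076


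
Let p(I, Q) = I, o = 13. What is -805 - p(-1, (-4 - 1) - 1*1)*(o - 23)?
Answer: -815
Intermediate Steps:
-805 - p(-1, (-4 - 1) - 1*1)*(o - 23) = -805 - (-1)*(13 - 23) = -805 - (-1)*(-10) = -805 - 1*10 = -805 - 10 = -815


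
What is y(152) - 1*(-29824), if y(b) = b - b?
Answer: 29824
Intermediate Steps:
y(b) = 0
y(152) - 1*(-29824) = 0 - 1*(-29824) = 0 + 29824 = 29824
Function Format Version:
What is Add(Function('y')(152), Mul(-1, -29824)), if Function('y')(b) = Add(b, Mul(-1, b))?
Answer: 29824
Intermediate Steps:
Function('y')(b) = 0
Add(Function('y')(152), Mul(-1, -29824)) = Add(0, Mul(-1, -29824)) = Add(0, 29824) = 29824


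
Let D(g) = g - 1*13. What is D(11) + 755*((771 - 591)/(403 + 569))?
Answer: 3721/27 ≈ 137.81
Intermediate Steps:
D(g) = -13 + g (D(g) = g - 13 = -13 + g)
D(11) + 755*((771 - 591)/(403 + 569)) = (-13 + 11) + 755*((771 - 591)/(403 + 569)) = -2 + 755*(180/972) = -2 + 755*(180*(1/972)) = -2 + 755*(5/27) = -2 + 3775/27 = 3721/27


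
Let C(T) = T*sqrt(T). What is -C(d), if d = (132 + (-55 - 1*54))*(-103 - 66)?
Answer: 50531*I*sqrt(23) ≈ 2.4234e+5*I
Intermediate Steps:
d = -3887 (d = (132 + (-55 - 54))*(-169) = (132 - 109)*(-169) = 23*(-169) = -3887)
C(T) = T**(3/2)
-C(d) = -(-3887)**(3/2) = -(-50531)*I*sqrt(23) = 50531*I*sqrt(23)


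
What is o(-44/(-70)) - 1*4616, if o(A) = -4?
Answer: -4620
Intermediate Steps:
o(-44/(-70)) - 1*4616 = -4 - 1*4616 = -4 - 4616 = -4620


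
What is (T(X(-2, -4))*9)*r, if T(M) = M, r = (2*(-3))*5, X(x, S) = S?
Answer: 1080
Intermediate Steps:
r = -30 (r = -6*5 = -30)
(T(X(-2, -4))*9)*r = -4*9*(-30) = -36*(-30) = 1080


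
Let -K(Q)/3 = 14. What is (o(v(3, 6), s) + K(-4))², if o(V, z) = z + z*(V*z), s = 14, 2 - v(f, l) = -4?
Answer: 1317904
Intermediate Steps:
K(Q) = -42 (K(Q) = -3*14 = -42)
v(f, l) = 6 (v(f, l) = 2 - 1*(-4) = 2 + 4 = 6)
o(V, z) = z + V*z²
(o(v(3, 6), s) + K(-4))² = (14*(1 + 6*14) - 42)² = (14*(1 + 84) - 42)² = (14*85 - 42)² = (1190 - 42)² = 1148² = 1317904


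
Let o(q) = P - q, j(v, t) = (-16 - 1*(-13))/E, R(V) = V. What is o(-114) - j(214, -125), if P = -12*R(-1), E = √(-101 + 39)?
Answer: 126 - 3*I*√62/62 ≈ 126.0 - 0.381*I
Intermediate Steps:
E = I*√62 (E = √(-62) = I*√62 ≈ 7.874*I)
j(v, t) = 3*I*√62/62 (j(v, t) = (-16 - 1*(-13))/((I*√62)) = (-16 + 13)*(-I*√62/62) = -(-3)*I*√62/62 = 3*I*√62/62)
P = 12 (P = -12*(-1) = 12)
o(q) = 12 - q
o(-114) - j(214, -125) = (12 - 1*(-114)) - 3*I*√62/62 = (12 + 114) - 3*I*√62/62 = 126 - 3*I*√62/62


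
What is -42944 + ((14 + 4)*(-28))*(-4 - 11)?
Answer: -35384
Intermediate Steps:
-42944 + ((14 + 4)*(-28))*(-4 - 11) = -42944 + (18*(-28))*(-15) = -42944 - 504*(-15) = -42944 + 7560 = -35384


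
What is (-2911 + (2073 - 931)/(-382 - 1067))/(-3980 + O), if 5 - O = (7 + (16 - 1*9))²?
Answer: 4219181/6043779 ≈ 0.69810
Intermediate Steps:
O = -191 (O = 5 - (7 + (16 - 1*9))² = 5 - (7 + (16 - 9))² = 5 - (7 + 7)² = 5 - 1*14² = 5 - 1*196 = 5 - 196 = -191)
(-2911 + (2073 - 931)/(-382 - 1067))/(-3980 + O) = (-2911 + (2073 - 931)/(-382 - 1067))/(-3980 - 191) = (-2911 + 1142/(-1449))/(-4171) = (-2911 + 1142*(-1/1449))*(-1/4171) = (-2911 - 1142/1449)*(-1/4171) = -4219181/1449*(-1/4171) = 4219181/6043779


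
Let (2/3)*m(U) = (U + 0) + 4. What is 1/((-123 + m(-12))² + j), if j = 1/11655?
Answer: 11655/212412376 ≈ 5.4870e-5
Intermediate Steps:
m(U) = 6 + 3*U/2 (m(U) = 3*((U + 0) + 4)/2 = 3*(U + 4)/2 = 3*(4 + U)/2 = 6 + 3*U/2)
j = 1/11655 ≈ 8.5800e-5
1/((-123 + m(-12))² + j) = 1/((-123 + (6 + (3/2)*(-12)))² + 1/11655) = 1/((-123 + (6 - 18))² + 1/11655) = 1/((-123 - 12)² + 1/11655) = 1/((-135)² + 1/11655) = 1/(18225 + 1/11655) = 1/(212412376/11655) = 11655/212412376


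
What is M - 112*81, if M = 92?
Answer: -8980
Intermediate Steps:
M - 112*81 = 92 - 112*81 = 92 - 9072 = -8980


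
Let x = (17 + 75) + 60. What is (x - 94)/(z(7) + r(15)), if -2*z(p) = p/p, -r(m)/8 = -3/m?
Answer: 580/11 ≈ 52.727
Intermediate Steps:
r(m) = 24/m (r(m) = -(-24)/m = 24/m)
z(p) = -½ (z(p) = -p/(2*p) = -½*1 = -½)
x = 152 (x = 92 + 60 = 152)
(x - 94)/(z(7) + r(15)) = (152 - 94)/(-½ + 24/15) = 58/(-½ + 24*(1/15)) = 58/(-½ + 8/5) = 58/(11/10) = 58*(10/11) = 580/11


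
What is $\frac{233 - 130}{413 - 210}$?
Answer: $\frac{103}{203} \approx 0.50739$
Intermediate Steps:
$\frac{233 - 130}{413 - 210} = \frac{103}{413 - 210} = \frac{103}{203}$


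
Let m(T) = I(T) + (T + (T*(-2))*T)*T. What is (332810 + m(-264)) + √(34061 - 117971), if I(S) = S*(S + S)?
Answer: 37341386 + I*√83910 ≈ 3.7341e+7 + 289.67*I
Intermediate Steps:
I(S) = 2*S² (I(S) = S*(2*S) = 2*S²)
m(T) = 2*T² + T*(T - 2*T²) (m(T) = 2*T² + (T + (T*(-2))*T)*T = 2*T² + (T + (-2*T)*T)*T = 2*T² + (T - 2*T²)*T = 2*T² + T*(T - 2*T²))
(332810 + m(-264)) + √(34061 - 117971) = (332810 + (-264)²*(3 - 2*(-264))) + √(34061 - 117971) = (332810 + 69696*(3 + 528)) + √(-83910) = (332810 + 69696*531) + I*√83910 = (332810 + 37008576) + I*√83910 = 37341386 + I*√83910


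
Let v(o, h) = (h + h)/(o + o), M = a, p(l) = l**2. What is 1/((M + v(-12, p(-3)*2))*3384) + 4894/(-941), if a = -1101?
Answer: -18258829781/3510739260 ≈ -5.2009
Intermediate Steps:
M = -1101
v(o, h) = h/o (v(o, h) = (2*h)/((2*o)) = (2*h)*(1/(2*o)) = h/o)
1/((M + v(-12, p(-3)*2))*3384) + 4894/(-941) = 1/(-1101 + ((-3)**2*2)/(-12)*3384) + 4894/(-941) = (1/3384)/(-1101 + (9*2)*(-1/12)) + 4894*(-1/941) = (1/3384)/(-1101 + 18*(-1/12)) - 4894/941 = (1/3384)/(-1101 - 3/2) - 4894/941 = (1/3384)/(-2205/2) - 4894/941 = -2/2205*1/3384 - 4894/941 = -1/3730860 - 4894/941 = -18258829781/3510739260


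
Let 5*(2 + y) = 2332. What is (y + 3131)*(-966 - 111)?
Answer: -19361229/5 ≈ -3.8722e+6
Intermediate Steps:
y = 2322/5 (y = -2 + (⅕)*2332 = -2 + 2332/5 = 2322/5 ≈ 464.40)
(y + 3131)*(-966 - 111) = (2322/5 + 3131)*(-966 - 111) = (17977/5)*(-1077) = -19361229/5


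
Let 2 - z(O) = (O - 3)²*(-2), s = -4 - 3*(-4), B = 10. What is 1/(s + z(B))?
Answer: 1/108 ≈ 0.0092593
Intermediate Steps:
s = 8 (s = -4 + 12 = 8)
z(O) = 2 + 2*(-3 + O)² (z(O) = 2 - (O - 3)²*(-2) = 2 - (-3 + O)²*(-2) = 2 - (-2)*(-3 + O)² = 2 + 2*(-3 + O)²)
1/(s + z(B)) = 1/(8 + (2 + 2*(-3 + 10)²)) = 1/(8 + (2 + 2*7²)) = 1/(8 + (2 + 2*49)) = 1/(8 + (2 + 98)) = 1/(8 + 100) = 1/108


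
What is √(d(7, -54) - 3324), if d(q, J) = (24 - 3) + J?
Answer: 3*I*√373 ≈ 57.94*I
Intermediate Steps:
d(q, J) = 21 + J
√(d(7, -54) - 3324) = √((21 - 54) - 3324) = √(-33 - 3324) = √(-3357) = 3*I*√373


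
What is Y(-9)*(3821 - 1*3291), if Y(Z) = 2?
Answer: 1060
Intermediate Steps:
Y(-9)*(3821 - 1*3291) = 2*(3821 - 1*3291) = 2*(3821 - 3291) = 2*530 = 1060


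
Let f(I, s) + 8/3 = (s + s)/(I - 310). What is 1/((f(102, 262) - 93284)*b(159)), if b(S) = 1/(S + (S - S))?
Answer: -24804/14553113 ≈ -0.0017044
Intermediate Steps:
f(I, s) = -8/3 + 2*s/(-310 + I) (f(I, s) = -8/3 + (s + s)/(I - 310) = -8/3 + (2*s)/(-310 + I) = -8/3 + 2*s/(-310 + I))
b(S) = 1/S (b(S) = 1/(S + 0) = 1/S)
1/((f(102, 262) - 93284)*b(159)) = 1/((2*(1240 - 4*102 + 3*262)/(3*(-310 + 102)) - 93284)*(1/159)) = 1/(((2/3)*(1240 - 408 + 786)/(-208) - 93284)*(1/159)) = 159/((2/3)*(-1/208)*1618 - 93284) = 159/(-809/156 - 93284) = 159/(-14553113/156) = -156/14553113*159 = -24804/14553113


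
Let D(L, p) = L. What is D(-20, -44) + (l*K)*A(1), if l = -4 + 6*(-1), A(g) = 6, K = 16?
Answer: -980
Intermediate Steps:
l = -10 (l = -4 - 6 = -10)
D(-20, -44) + (l*K)*A(1) = -20 - 10*16*6 = -20 - 160*6 = -20 - 960 = -980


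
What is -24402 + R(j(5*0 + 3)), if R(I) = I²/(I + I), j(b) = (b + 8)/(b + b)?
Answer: -292813/12 ≈ -24401.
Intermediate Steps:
j(b) = (8 + b)/(2*b) (j(b) = (8 + b)/((2*b)) = (8 + b)*(1/(2*b)) = (8 + b)/(2*b))
R(I) = I/2 (R(I) = I²/((2*I)) = (1/(2*I))*I² = I/2)
-24402 + R(j(5*0 + 3)) = -24402 + ((8 + (5*0 + 3))/(2*(5*0 + 3)))/2 = -24402 + ((8 + (0 + 3))/(2*(0 + 3)))/2 = -24402 + ((½)*(8 + 3)/3)/2 = -24402 + ((½)*(⅓)*11)/2 = -24402 + (½)*(11/6) = -24402 + 11/12 = -292813/12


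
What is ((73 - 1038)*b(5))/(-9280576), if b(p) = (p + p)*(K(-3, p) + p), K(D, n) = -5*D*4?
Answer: 313625/4640288 ≈ 0.067587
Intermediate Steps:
K(D, n) = -20*D
b(p) = 2*p*(60 + p) (b(p) = (p + p)*(-20*(-3) + p) = (2*p)*(60 + p) = 2*p*(60 + p))
((73 - 1038)*b(5))/(-9280576) = ((73 - 1038)*(2*5*(60 + 5)))/(-9280576) = -1930*5*65*(-1/9280576) = -965*650*(-1/9280576) = -627250*(-1/9280576) = 313625/4640288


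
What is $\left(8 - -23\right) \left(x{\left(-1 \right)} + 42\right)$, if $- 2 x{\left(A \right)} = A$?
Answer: $\frac{2635}{2} \approx 1317.5$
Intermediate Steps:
$x{\left(A \right)} = - \frac{A}{2}$
$\left(8 - -23\right) \left(x{\left(-1 \right)} + 42\right) = \left(8 - -23\right) \left(\left(- \frac{1}{2}\right) \left(-1\right) + 42\right) = \left(8 + 23\right) \left(\frac{1}{2} + 42\right) = 31 \cdot \frac{85}{2} = \frac{2635}{2}$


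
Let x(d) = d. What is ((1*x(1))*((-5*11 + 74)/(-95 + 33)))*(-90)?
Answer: 855/31 ≈ 27.581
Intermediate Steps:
((1*x(1))*((-5*11 + 74)/(-95 + 33)))*(-90) = ((1*1)*((-5*11 + 74)/(-95 + 33)))*(-90) = (1*((-55 + 74)/(-62)))*(-90) = (1*(19*(-1/62)))*(-90) = (1*(-19/62))*(-90) = -19/62*(-90) = 855/31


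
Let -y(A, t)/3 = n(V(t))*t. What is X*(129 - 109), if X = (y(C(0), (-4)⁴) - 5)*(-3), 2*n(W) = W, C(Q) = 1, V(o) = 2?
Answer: 46380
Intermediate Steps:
n(W) = W/2
y(A, t) = -3*t (y(A, t) = -3*(½)*2*t = -3*t)
X = 2319 (X = (-3*(-4)⁴ - 5)*(-3) = (-3*256 - 5)*(-3) = (-768 - 5)*(-3) = -773*(-3) = 2319)
X*(129 - 109) = 2319*(129 - 109) = 2319*20 = 46380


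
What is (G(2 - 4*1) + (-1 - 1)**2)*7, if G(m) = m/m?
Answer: 35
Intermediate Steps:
G(m) = 1
(G(2 - 4*1) + (-1 - 1)**2)*7 = (1 + (-1 - 1)**2)*7 = (1 + (-2)**2)*7 = (1 + 4)*7 = 5*7 = 35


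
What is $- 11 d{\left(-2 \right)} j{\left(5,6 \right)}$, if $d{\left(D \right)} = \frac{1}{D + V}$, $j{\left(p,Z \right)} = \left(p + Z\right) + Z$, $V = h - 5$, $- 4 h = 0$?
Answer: $\frac{187}{7} \approx 26.714$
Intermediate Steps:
$h = 0$ ($h = \left(- \frac{1}{4}\right) 0 = 0$)
$V = -5$ ($V = 0 - 5 = -5$)
$j{\left(p,Z \right)} = p + 2 Z$ ($j{\left(p,Z \right)} = \left(Z + p\right) + Z = p + 2 Z$)
$d{\left(D \right)} = \frac{1}{-5 + D}$ ($d{\left(D \right)} = \frac{1}{D - 5} = \frac{1}{-5 + D}$)
$- 11 d{\left(-2 \right)} j{\left(5,6 \right)} = - \frac{11}{-5 - 2} \left(5 + 2 \cdot 6\right) = - \frac{11}{-7} \left(5 + 12\right) = \left(-11\right) \left(- \frac{1}{7}\right) 17 = \frac{11}{7} \cdot 17 = \frac{187}{7}$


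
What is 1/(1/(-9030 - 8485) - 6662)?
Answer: -17515/116684931 ≈ -0.00015010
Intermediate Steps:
1/(1/(-9030 - 8485) - 6662) = 1/(1/(-17515) - 6662) = 1/(-1/17515 - 6662) = 1/(-116684931/17515) = -17515/116684931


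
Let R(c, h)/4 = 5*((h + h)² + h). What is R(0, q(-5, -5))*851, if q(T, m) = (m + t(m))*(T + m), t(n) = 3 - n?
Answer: 60761400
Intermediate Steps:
q(T, m) = 3*T + 3*m (q(T, m) = (m + (3 - m))*(T + m) = 3*(T + m) = 3*T + 3*m)
R(c, h) = 20*h + 80*h² (R(c, h) = 4*(5*((h + h)² + h)) = 4*(5*((2*h)² + h)) = 4*(5*(4*h² + h)) = 4*(5*(h + 4*h²)) = 4*(5*h + 20*h²) = 20*h + 80*h²)
R(0, q(-5, -5))*851 = (20*(3*(-5) + 3*(-5))*(1 + 4*(3*(-5) + 3*(-5))))*851 = (20*(-15 - 15)*(1 + 4*(-15 - 15)))*851 = (20*(-30)*(1 + 4*(-30)))*851 = (20*(-30)*(1 - 120))*851 = (20*(-30)*(-119))*851 = 71400*851 = 60761400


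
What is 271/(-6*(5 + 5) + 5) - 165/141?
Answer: -15762/2585 ≈ -6.0975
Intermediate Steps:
271/(-6*(5 + 5) + 5) - 165/141 = 271/(-6*10 + 5) - 165*1/141 = 271/(-6*10 + 5) - 55/47 = 271/(-60 + 5) - 55/47 = 271/(-55) - 55/47 = 271*(-1/55) - 55/47 = -271/55 - 55/47 = -15762/2585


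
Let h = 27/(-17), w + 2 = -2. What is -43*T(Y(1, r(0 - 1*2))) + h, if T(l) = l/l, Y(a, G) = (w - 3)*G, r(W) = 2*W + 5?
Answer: -758/17 ≈ -44.588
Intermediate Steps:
w = -4 (w = -2 - 2 = -4)
r(W) = 5 + 2*W
Y(a, G) = -7*G (Y(a, G) = (-4 - 3)*G = -7*G)
T(l) = 1
h = -27/17 (h = 27*(-1/17) = -27/17 ≈ -1.5882)
-43*T(Y(1, r(0 - 1*2))) + h = -43*1 - 27/17 = -43 - 27/17 = -758/17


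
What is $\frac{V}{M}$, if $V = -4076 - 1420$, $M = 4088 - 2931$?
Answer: $- \frac{5496}{1157} \approx -4.7502$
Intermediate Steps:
$M = 1157$ ($M = 4088 - 2931 = 1157$)
$V = -5496$ ($V = -4076 - 1420 = -5496$)
$\frac{V}{M} = - \frac{5496}{1157}$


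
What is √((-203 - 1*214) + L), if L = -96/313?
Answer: 3*I*√4542569/313 ≈ 20.428*I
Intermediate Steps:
L = -96/313 (L = -96*1/313 = -96/313 ≈ -0.30671)
√((-203 - 1*214) + L) = √((-203 - 1*214) - 96/313) = √((-203 - 214) - 96/313) = √(-417 - 96/313) = √(-130617/313) = 3*I*√4542569/313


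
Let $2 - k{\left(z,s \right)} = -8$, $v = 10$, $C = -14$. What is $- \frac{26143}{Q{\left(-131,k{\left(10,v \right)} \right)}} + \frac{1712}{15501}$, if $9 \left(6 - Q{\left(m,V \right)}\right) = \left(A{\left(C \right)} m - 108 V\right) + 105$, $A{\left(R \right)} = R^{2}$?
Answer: $- \frac{3601464827}{413954205} \approx -8.7001$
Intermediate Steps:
$k{\left(z,s \right)} = 10$ ($k{\left(z,s \right)} = 2 - -8 = 2 + 8 = 10$)
$Q{\left(m,V \right)} = - \frac{17}{3} + 12 V - \frac{196 m}{9}$ ($Q{\left(m,V \right)} = 6 - \frac{\left(\left(-14\right)^{2} m - 108 V\right) + 105}{9} = 6 - \frac{\left(196 m - 108 V\right) + 105}{9} = 6 - \frac{\left(- 108 V + 196 m\right) + 105}{9} = 6 - \frac{105 - 108 V + 196 m}{9} = 6 - \left(\frac{35}{3} - 12 V + \frac{196 m}{9}\right) = - \frac{17}{3} + 12 V - \frac{196 m}{9}$)
$- \frac{26143}{Q{\left(-131,k{\left(10,v \right)} \right)}} + \frac{1712}{15501} = - \frac{26143}{- \frac{17}{3} + 12 \cdot 10 - - \frac{25676}{9}} + \frac{1712}{15501} = - \frac{26143}{- \frac{17}{3} + 120 + \frac{25676}{9}} + 1712 \cdot \frac{1}{15501} = - \frac{26143}{\frac{26705}{9}} + \frac{1712}{15501} = \left(-26143\right) \frac{9}{26705} + \frac{1712}{15501} = - \frac{235287}{26705} + \frac{1712}{15501} = - \frac{3601464827}{413954205}$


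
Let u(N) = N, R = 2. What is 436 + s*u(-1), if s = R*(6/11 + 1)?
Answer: 4762/11 ≈ 432.91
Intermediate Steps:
s = 34/11 (s = 2*(6/11 + 1) = 2*(17/11) = 34/11 ≈ 3.0909)
436 + s*u(-1) = 436 + (34/11)*(-1) = 436 - 34/11 = 4762/11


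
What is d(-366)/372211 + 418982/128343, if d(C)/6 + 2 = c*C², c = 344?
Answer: 35640886139198/47770676373 ≈ 746.08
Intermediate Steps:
d(C) = -12 + 2064*C² (d(C) = -12 + 6*(344*C²) = -12 + 2064*C²)
d(-366)/372211 + 418982/128343 = (-12 + 2064*(-366)²)/372211 + 418982/128343 = (-12 + 2064*133956)*(1/372211) + 418982*(1/128343) = (-12 + 276485184)*(1/372211) + 418982/128343 = 276485172*(1/372211) + 418982/128343 = 276485172/372211 + 418982/128343 = 35640886139198/47770676373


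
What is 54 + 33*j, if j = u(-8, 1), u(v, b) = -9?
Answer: -243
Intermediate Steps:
j = -9
54 + 33*j = 54 + 33*(-9) = 54 - 297 = -243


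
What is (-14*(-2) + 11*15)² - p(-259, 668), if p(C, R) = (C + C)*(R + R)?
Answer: 729297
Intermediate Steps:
p(C, R) = 4*C*R (p(C, R) = (2*C)*(2*R) = 4*C*R)
(-14*(-2) + 11*15)² - p(-259, 668) = (-14*(-2) + 11*15)² - 4*(-259)*668 = (28 + 165)² - 1*(-692048) = 193² + 692048 = 37249 + 692048 = 729297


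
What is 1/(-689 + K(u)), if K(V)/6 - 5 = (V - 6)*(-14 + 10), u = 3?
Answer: -1/587 ≈ -0.0017036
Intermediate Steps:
K(V) = 174 - 24*V (K(V) = 30 + 6*((V - 6)*(-14 + 10)) = 30 + 6*((-6 + V)*(-4)) = 30 + 6*(24 - 4*V) = 30 + (144 - 24*V) = 174 - 24*V)
1/(-689 + K(u)) = 1/(-689 + (174 - 24*3)) = 1/(-689 + (174 - 72)) = 1/(-689 + 102) = 1/(-587) = -1/587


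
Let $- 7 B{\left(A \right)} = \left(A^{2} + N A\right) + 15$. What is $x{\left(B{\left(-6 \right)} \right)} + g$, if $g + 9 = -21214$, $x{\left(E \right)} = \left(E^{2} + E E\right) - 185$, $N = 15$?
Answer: $- \frac{1045950}{49} \approx -21346.0$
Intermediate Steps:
$B{\left(A \right)} = - \frac{15}{7} - \frac{15 A}{7} - \frac{A^{2}}{7}$ ($B{\left(A \right)} = - \frac{\left(A^{2} + 15 A\right) + 15}{7} = - \frac{15 + A^{2} + 15 A}{7} = - \frac{15}{7} - \frac{15 A}{7} - \frac{A^{2}}{7}$)
$x{\left(E \right)} = -185 + 2 E^{2}$ ($x{\left(E \right)} = \left(E^{2} + E^{2}\right) - 185 = 2 E^{2} - 185 = -185 + 2 E^{2}$)
$g = -21223$ ($g = -9 - 21214 = -21223$)
$x{\left(B{\left(-6 \right)} \right)} + g = \left(-185 + 2 \left(- \frac{15}{7} - - \frac{90}{7} - \frac{\left(-6\right)^{2}}{7}\right)^{2}\right) - 21223 = \left(-185 + 2 \left(- \frac{15}{7} + \frac{90}{7} - \frac{36}{7}\right)^{2}\right) - 21223 = \left(-185 + 2 \left(\frac{39}{7}\right)^{2}\right) - 21223 = \left(-185 + 2 \cdot \frac{1521}{49}\right) - 21223 = \left(-185 + \frac{3042}{49}\right) - 21223 = - \frac{6023}{49} - 21223 = - \frac{1045950}{49}$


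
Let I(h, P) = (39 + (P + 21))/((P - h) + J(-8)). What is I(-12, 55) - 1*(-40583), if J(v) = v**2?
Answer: 5316488/131 ≈ 40584.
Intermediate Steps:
I(h, P) = (60 + P)/(64 + P - h) (I(h, P) = (39 + (P + 21))/((P - h) + (-8)**2) = (39 + (21 + P))/((P - h) + 64) = (60 + P)/(64 + P - h))
I(-12, 55) - 1*(-40583) = (60 + 55)/(64 + 55 - 1*(-12)) - 1*(-40583) = 115/(64 + 55 + 12) + 40583 = 115/131 + 40583 = 5316488/131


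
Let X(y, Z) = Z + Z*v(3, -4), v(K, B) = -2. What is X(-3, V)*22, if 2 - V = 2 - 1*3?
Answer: -66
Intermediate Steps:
V = 3 (V = 2 - (2 - 1*3) = 2 - (2 - 3) = 2 - 1*(-1) = 2 + 1 = 3)
X(y, Z) = -Z (X(y, Z) = Z + Z*(-2) = Z - 2*Z = -Z)
X(-3, V)*22 = -1*3*22 = -3*22 = -66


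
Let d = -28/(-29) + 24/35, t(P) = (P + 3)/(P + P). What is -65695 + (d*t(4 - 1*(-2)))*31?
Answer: -66641458/1015 ≈ -65657.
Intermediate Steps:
t(P) = (3 + P)/(2*P) (t(P) = (3 + P)/((2*P)) = (3 + P)*(1/(2*P)) = (3 + P)/(2*P))
d = 1676/1015 (d = -28*(-1/29) + 24*(1/35) = 28/29 + 24/35 = 1676/1015 ≈ 1.6512)
-65695 + (d*t(4 - 1*(-2)))*31 = -65695 + (1676*((3 + (4 - 1*(-2)))/(2*(4 - 1*(-2))))/1015)*31 = -65695 + (1676*((3 + (4 + 2))/(2*(4 + 2)))/1015)*31 = -65695 + (1676*((½)*(3 + 6)/6)/1015)*31 = -65695 + (1676*((½)*(⅙)*9)/1015)*31 = -65695 + ((1676/1015)*(¾))*31 = -65695 + (1257/1015)*31 = -65695 + 38967/1015 = -66641458/1015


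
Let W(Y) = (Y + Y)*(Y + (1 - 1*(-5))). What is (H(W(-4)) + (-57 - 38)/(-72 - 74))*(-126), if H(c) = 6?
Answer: -61173/73 ≈ -837.99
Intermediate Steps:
W(Y) = 2*Y*(6 + Y) (W(Y) = (2*Y)*(Y + (1 + 5)) = (2*Y)*(Y + 6) = (2*Y)*(6 + Y) = 2*Y*(6 + Y))
(H(W(-4)) + (-57 - 38)/(-72 - 74))*(-126) = (6 + (-57 - 38)/(-72 - 74))*(-126) = (6 - 95/(-146))*(-126) = (6 - 95*(-1/146))*(-126) = (6 + 95/146)*(-126) = (971/146)*(-126) = -61173/73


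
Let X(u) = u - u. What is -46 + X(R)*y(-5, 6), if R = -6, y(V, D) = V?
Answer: -46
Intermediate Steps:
X(u) = 0
-46 + X(R)*y(-5, 6) = -46 + 0*(-5) = -46 + 0 = -46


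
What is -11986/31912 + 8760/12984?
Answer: 2581727/8632196 ≈ 0.29908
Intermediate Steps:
-11986/31912 + 8760/12984 = -11986*1/31912 + 8760*(1/12984) = -5993/15956 + 365/541 = 2581727/8632196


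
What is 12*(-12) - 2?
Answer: -146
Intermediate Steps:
12*(-12) - 2 = -144 - 2 = -146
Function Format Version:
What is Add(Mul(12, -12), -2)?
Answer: -146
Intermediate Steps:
Add(Mul(12, -12), -2) = Add(-144, -2) = -146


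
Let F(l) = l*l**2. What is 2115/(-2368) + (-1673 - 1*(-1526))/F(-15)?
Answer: -2263343/2664000 ≈ -0.84960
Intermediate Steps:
F(l) = l**3
2115/(-2368) + (-1673 - 1*(-1526))/F(-15) = 2115/(-2368) + (-1673 - 1*(-1526))/((-15)**3) = 2115*(-1/2368) + (-1673 + 1526)/(-3375) = -2115/2368 - 147*(-1/3375) = -2115/2368 + 49/1125 = -2263343/2664000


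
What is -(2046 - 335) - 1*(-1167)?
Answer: -544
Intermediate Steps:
-(2046 - 335) - 1*(-1167) = -1*1711 + 1167 = -1711 + 1167 = -544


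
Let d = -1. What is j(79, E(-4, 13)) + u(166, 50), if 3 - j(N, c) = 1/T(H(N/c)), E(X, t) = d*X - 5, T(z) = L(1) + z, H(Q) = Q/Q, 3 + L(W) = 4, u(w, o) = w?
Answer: 337/2 ≈ 168.50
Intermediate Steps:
L(W) = 1 (L(W) = -3 + 4 = 1)
H(Q) = 1
T(z) = 1 + z
E(X, t) = -5 - X (E(X, t) = -X - 5 = -5 - X)
j(N, c) = 5/2 (j(N, c) = 3 - 1/(1 + 1) = 3 - 1/2 = 3 - 1*½ = 3 - ½ = 5/2)
j(79, E(-4, 13)) + u(166, 50) = 5/2 + 166 = 337/2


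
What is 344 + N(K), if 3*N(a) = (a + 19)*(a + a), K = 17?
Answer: 752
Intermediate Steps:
N(a) = 2*a*(19 + a)/3 (N(a) = ((a + 19)*(a + a))/3 = ((19 + a)*(2*a))/3 = (2*a*(19 + a))/3 = 2*a*(19 + a)/3)
344 + N(K) = 344 + (⅔)*17*(19 + 17) = 344 + (⅔)*17*36 = 344 + 408 = 752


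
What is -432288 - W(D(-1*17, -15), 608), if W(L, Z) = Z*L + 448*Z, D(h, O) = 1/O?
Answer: -10569472/15 ≈ -7.0463e+5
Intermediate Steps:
W(L, Z) = 448*Z + L*Z (W(L, Z) = L*Z + 448*Z = 448*Z + L*Z)
-432288 - W(D(-1*17, -15), 608) = -432288 - 608*(448 + 1/(-15)) = -432288 - 608*(448 - 1/15) = -432288 - 608*6719/15 = -432288 - 1*4085152/15 = -432288 - 4085152/15 = -10569472/15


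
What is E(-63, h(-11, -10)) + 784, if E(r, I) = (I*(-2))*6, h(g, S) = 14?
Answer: 616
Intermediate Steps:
E(r, I) = -12*I (E(r, I) = -2*I*6 = -12*I)
E(-63, h(-11, -10)) + 784 = -12*14 + 784 = -168 + 784 = 616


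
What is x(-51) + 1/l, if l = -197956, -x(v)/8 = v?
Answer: 80766047/197956 ≈ 408.00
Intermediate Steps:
x(v) = -8*v
x(-51) + 1/l = -8*(-51) + 1/(-197956) = 408 - 1/197956 = 80766047/197956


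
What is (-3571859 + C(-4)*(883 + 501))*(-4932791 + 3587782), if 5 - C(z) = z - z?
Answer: 4794875039451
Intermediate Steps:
C(z) = 5 (C(z) = 5 - (z - z) = 5 - 1*0 = 5 + 0 = 5)
(-3571859 + C(-4)*(883 + 501))*(-4932791 + 3587782) = (-3571859 + 5*(883 + 501))*(-4932791 + 3587782) = (-3571859 + 5*1384)*(-1345009) = (-3571859 + 6920)*(-1345009) = -3564939*(-1345009) = 4794875039451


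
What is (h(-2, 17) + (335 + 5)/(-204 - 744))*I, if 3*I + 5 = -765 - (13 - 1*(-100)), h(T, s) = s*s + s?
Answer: -63961871/711 ≈ -89960.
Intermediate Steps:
h(T, s) = s + s² (h(T, s) = s² + s = s + s²)
I = -883/3 (I = -5/3 + (-765 - (13 - 1*(-100)))/3 = -5/3 + (-765 - (13 + 100))/3 = -5/3 + (-765 - 1*113)/3 = -5/3 + (-765 - 113)/3 = -5/3 + (⅓)*(-878) = -5/3 - 878/3 = -883/3 ≈ -294.33)
(h(-2, 17) + (335 + 5)/(-204 - 744))*I = (17*(1 + 17) + (335 + 5)/(-204 - 744))*(-883/3) = (17*18 + 340/(-948))*(-883/3) = (306 + 340*(-1/948))*(-883/3) = (306 - 85/237)*(-883/3) = (72437/237)*(-883/3) = -63961871/711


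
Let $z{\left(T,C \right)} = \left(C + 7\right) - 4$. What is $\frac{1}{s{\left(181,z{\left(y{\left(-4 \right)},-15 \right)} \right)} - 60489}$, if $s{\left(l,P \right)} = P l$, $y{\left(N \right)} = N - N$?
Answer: $- \frac{1}{62661} \approx -1.5959 \cdot 10^{-5}$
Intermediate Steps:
$y{\left(N \right)} = 0$
$z{\left(T,C \right)} = 3 + C$ ($z{\left(T,C \right)} = \left(7 + C\right) - 4 = 3 + C$)
$\frac{1}{s{\left(181,z{\left(y{\left(-4 \right)},-15 \right)} \right)} - 60489} = \frac{1}{\left(3 - 15\right) 181 - 60489} = \frac{1}{\left(-12\right) 181 - 60489} = \frac{1}{-2172 - 60489} = \frac{1}{-62661} = - \frac{1}{62661}$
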